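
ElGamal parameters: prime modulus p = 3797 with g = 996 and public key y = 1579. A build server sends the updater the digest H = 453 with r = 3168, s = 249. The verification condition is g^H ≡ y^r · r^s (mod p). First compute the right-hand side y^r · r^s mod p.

1579^2 = 2493241 ≡ 2409
1579^4 ≡ 2409^2 = 5803281 ≡ 1465
1579^8 ≡ 1465^2 = 2146225 ≡ 920
1579^16 ≡ 920^2 = 846400 ≡ 3466
1579^32 ≡ 3466^2 = 12013156 ≡ 3245
1579^64 ≡ 3245^2 = 10530025 ≡ 944
1579^128 ≡ 944^2 = 891136 ≡ 2638
1579^256 ≡ 2638^2 = 6959044 ≡ 2940
1579^512 ≡ 2940^2 = 8643600 ≡ 1628
1579^1024 ≡ 1628^2 = 2650384 ≡ 78
1579^2048 ≡ 78^2 = 6084 ≡ 2287
3168 = 2048 + 1024 + 64 + 32, so 1579^3168 ≡ 2287·78·944·3245 ≡ 1078 (mod 3797)
3168^2 = 10036224 ≡ 753
3168^4 ≡ 753^2 = 567009 ≡ 1256
3168^8 ≡ 1256^2 = 1577536 ≡ 1781
3168^16 ≡ 1781^2 = 3171961 ≡ 1466
3168^32 ≡ 1466^2 = 2149156 ≡ 54
3168^64 ≡ 54^2 = 2916
3168^128 ≡ 2916^2 = 8503056 ≡ 1573
249 = 128 + 64 + 32 + 16 + 8 + 1, so 3168^249 ≡ 1573·2916·54·1466·1781·3168 ≡ 1524 (mod 3797)
y^r · r^s ≡ 1078·1524 = 1642872 ≡ 2568 (mod 3797)

2568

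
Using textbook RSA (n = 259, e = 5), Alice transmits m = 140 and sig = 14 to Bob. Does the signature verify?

sig^2 ≡ 14^2 = 196
sig^4 ≡ 196^2 = 38416 ≡ 84
5 = 4 + 1, so sig^5 ≡ 84·14 ≡ 140 (mod 259)
140 = m, so the signature checks out.

verifies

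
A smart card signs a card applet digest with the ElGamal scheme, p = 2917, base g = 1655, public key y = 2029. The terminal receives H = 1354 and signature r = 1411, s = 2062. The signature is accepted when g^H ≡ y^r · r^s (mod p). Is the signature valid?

invalid

Left side g^H mod p:
1655^2 = 2739025 ≡ 2879
1655^4 ≡ 2879^2 = 8288641 ≡ 1444
1655^8 ≡ 1444^2 = 2085136 ≡ 2398
1655^16 ≡ 2398^2 = 5750404 ≡ 997
1655^32 ≡ 997^2 = 994009 ≡ 2229
1655^64 ≡ 2229^2 = 4968441 ≡ 790
1655^128 ≡ 790^2 = 624100 ≡ 2779
1655^256 ≡ 2779^2 = 7722841 ≡ 1542
1655^512 ≡ 1542^2 = 2377764 ≡ 409
1655^1024 ≡ 409^2 = 167281 ≡ 1012
1354 = 1024 + 256 + 64 + 8 + 2, so 1655^1354 ≡ 1012·1542·790·2398·2879 ≡ 2021 (mod 2917)
Right side y^r · r^s mod p:
2029^2 = 4116841 ≡ 954
2029^4 ≡ 954^2 = 910116 ≡ 12
2029^8 ≡ 12^2 = 144
2029^16 ≡ 144^2 = 20736 ≡ 317
2029^32 ≡ 317^2 = 100489 ≡ 1311
2029^64 ≡ 1311^2 = 1718721 ≡ 608
2029^128 ≡ 608^2 = 369664 ≡ 2122
2029^256 ≡ 2122^2 = 4502884 ≡ 1953
2029^512 ≡ 1953^2 = 3814209 ≡ 1690
2029^1024 ≡ 1690^2 = 2856100 ≡ 357
1411 = 1024 + 256 + 128 + 2 + 1, so 2029^1411 ≡ 357·1953·2122·954·2029 ≡ 1648 (mod 2917)
1411^2 = 1990921 ≡ 1527
1411^4 ≡ 1527^2 = 2331729 ≡ 1046
1411^8 ≡ 1046^2 = 1094116 ≡ 241
1411^16 ≡ 241^2 = 58081 ≡ 2658
1411^32 ≡ 2658^2 = 7064964 ≡ 2907
1411^64 ≡ 2907^2 = 8450649 ≡ 100
1411^128 ≡ 100^2 = 10000 ≡ 1249
1411^256 ≡ 1249^2 = 1560001 ≡ 2323
1411^512 ≡ 2323^2 = 5396329 ≡ 2796
1411^1024 ≡ 2796^2 = 7817616 ≡ 56
1411^2048 ≡ 56^2 = 3136 ≡ 219
2062 = 2048 + 8 + 4 + 2, so 1411^2062 ≡ 219·241·1046·1527 ≡ 2238 (mod 2917)
1648·2238 = 3688224 ≡ 1136 (mod 2917)
2021 ≠ 1136, so verification fails.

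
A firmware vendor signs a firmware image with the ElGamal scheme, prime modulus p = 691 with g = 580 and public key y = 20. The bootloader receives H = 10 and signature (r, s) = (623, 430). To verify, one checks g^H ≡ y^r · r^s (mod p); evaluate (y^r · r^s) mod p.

20^2 = 400
20^4 ≡ 400^2 = 160000 ≡ 379
20^8 ≡ 379^2 = 143641 ≡ 604
20^16 ≡ 604^2 = 364816 ≡ 659
20^32 ≡ 659^2 = 434281 ≡ 333
20^64 ≡ 333^2 = 110889 ≡ 329
20^128 ≡ 329^2 = 108241 ≡ 445
20^256 ≡ 445^2 = 198025 ≡ 399
20^512 ≡ 399^2 = 159201 ≡ 271
623 = 512 + 64 + 32 + 8 + 4 + 2 + 1, so 20^623 ≡ 271·329·333·604·379·400·20 ≡ 400 (mod 691)
623^2 = 388129 ≡ 478
623^4 ≡ 478^2 = 228484 ≡ 454
623^8 ≡ 454^2 = 206116 ≡ 198
623^16 ≡ 198^2 = 39204 ≡ 508
623^32 ≡ 508^2 = 258064 ≡ 321
623^64 ≡ 321^2 = 103041 ≡ 82
623^128 ≡ 82^2 = 6724 ≡ 505
623^256 ≡ 505^2 = 255025 ≡ 46
430 = 256 + 128 + 32 + 8 + 4 + 2, so 623^430 ≡ 46·505·321·198·454·478 ≡ 175 (mod 691)
y^r · r^s ≡ 400·175 = 70000 ≡ 209 (mod 691)

209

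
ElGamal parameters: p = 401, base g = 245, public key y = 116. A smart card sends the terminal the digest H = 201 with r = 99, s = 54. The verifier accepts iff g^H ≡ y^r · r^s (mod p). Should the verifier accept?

accept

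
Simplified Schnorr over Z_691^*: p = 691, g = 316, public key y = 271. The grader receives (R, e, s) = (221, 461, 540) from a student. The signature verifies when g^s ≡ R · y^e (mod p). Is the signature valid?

invalid

g^s mod p:
Squares mod 691: 316^1≡316, 316^2≡352, 316^4≡215, 316^8≡619, 316^16≡347, 316^32≡175, 316^64≡221, 316^128≡471, 316^256≡30, 316^512≡209
540 = 512 + 16 + 8 + 4, so 316^540 ≡ 209·347·619·215 ≡ 604 (mod 691)
R · y^e mod p:
Squares mod 691: 271^1≡271, 271^2≡195, 271^4≡20, 271^8≡400, 271^16≡379, 271^32≡604, 271^64≡659, 271^128≡333, 271^256≡329
461 = 256 + 128 + 64 + 8 + 4 + 1, so 271^461 ≡ 329·333·659·400·20·271 ≡ 271 (mod 691)
221·271 = 59891 ≡ 465 (mod 691)
604 ≠ 465; the check fails.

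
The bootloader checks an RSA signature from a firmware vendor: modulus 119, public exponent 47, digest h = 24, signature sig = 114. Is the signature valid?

invalid

sig^47 mod 119 = 95
The recovered value 95 does not match the digest 24.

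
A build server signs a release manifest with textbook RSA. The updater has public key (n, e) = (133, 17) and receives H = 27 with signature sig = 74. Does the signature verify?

does not verify

Squares mod 133: sig^1≡74, sig^2≡23, sig^4≡130, sig^8≡9, sig^16≡81
17 = 16 + 1, so sig^17 ≡ 81·74 ≡ 9 (mod 133)
sig^17 mod 133 = 9, but H = 27.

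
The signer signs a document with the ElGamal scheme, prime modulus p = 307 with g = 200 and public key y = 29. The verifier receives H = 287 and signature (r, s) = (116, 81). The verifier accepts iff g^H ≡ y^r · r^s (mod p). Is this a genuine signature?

genuine

Left side g^H mod p:
Squares mod 307: 200^1≡200, 200^2≡90, 200^4≡118, 200^8≡109, 200^16≡215, 200^32≡175, 200^64≡232, 200^128≡99, 200^256≡284
287 = 256 + 16 + 8 + 4 + 2 + 1, so 200^287 ≡ 284·215·109·118·90·200 ≡ 95 (mod 307)
Right side y^r · r^s mod p:
Squares mod 307: 29^1≡29, 29^2≡227, 29^4≡260, 29^8≡60, 29^16≡223, 29^32≡302, 29^64≡25
116 = 64 + 32 + 16 + 4, so 29^116 ≡ 25·302·223·260 ≡ 156 (mod 307)
Squares mod 307: 116^1≡116, 116^2≡255, 116^4≡248, 116^8≡104, 116^16≡71, 116^32≡129, 116^64≡63
81 = 64 + 16 + 1, so 116^81 ≡ 63·71·116 ≡ 38 (mod 307)
156·38 = 5928 ≡ 95 (mod 307)
95 ≡ 95 (mod 307), so the signature is genuine.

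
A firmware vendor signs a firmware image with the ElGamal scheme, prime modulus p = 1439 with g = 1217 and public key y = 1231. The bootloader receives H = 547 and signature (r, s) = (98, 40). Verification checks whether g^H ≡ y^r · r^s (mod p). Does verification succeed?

Left side g^H mod p:
1217^2 = 1481089 ≡ 358
1217^4 ≡ 358^2 = 128164 ≡ 93
1217^8 ≡ 93^2 = 8649 ≡ 15
1217^16 ≡ 15^2 = 225
1217^32 ≡ 225^2 = 50625 ≡ 260
1217^64 ≡ 260^2 = 67600 ≡ 1406
1217^128 ≡ 1406^2 = 1976836 ≡ 1089
1217^256 ≡ 1089^2 = 1185921 ≡ 185
1217^512 ≡ 185^2 = 34225 ≡ 1128
547 = 512 + 32 + 2 + 1, so 1217^547 ≡ 1128·260·358·1217 ≡ 699 (mod 1439)
Right side y^r · r^s mod p:
1231^2 = 1515361 ≡ 94
1231^4 ≡ 94^2 = 8836 ≡ 202
1231^8 ≡ 202^2 = 40804 ≡ 512
1231^16 ≡ 512^2 = 262144 ≡ 246
1231^32 ≡ 246^2 = 60516 ≡ 78
1231^64 ≡ 78^2 = 6084 ≡ 328
98 = 64 + 32 + 2, so 1231^98 ≡ 328·78·94 ≡ 327 (mod 1439)
98^2 = 9604 ≡ 970
98^4 ≡ 970^2 = 940900 ≡ 1233
98^8 ≡ 1233^2 = 1520289 ≡ 705
98^16 ≡ 705^2 = 497025 ≡ 570
98^32 ≡ 570^2 = 324900 ≡ 1125
40 = 32 + 8, so 98^40 ≡ 1125·705 ≡ 236 (mod 1439)
327·236 = 77172 ≡ 905 (mod 1439)
699 ≠ 905, so verification fails.

fails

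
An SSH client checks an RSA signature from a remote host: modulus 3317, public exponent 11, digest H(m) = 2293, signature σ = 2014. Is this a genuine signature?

genuine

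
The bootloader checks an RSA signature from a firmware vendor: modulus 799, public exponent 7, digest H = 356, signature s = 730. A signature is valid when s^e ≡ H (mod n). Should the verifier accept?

accept

s^2 ≡ 730^2 = 532900 ≡ 766
s^4 ≡ 766^2 = 586756 ≡ 290
7 = 4 + 2 + 1, so s^7 ≡ 290·766·730 ≡ 356 (mod 799)
Since 356 equals the digest 356, verification succeeds.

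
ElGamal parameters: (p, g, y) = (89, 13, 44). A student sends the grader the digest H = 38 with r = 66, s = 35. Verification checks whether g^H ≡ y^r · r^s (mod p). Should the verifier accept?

Left side g^H mod p:
Squares mod 89: 13^1≡13, 13^2≡80, 13^4≡81, 13^8≡64, 13^16≡2, 13^32≡4
38 = 32 + 4 + 2, so 13^38 ≡ 4·81·80 ≡ 21 (mod 89)
Right side y^r · r^s mod p:
Squares mod 89: 44^1≡44, 44^2≡67, 44^4≡39, 44^8≡8, 44^16≡64, 44^32≡2, 44^64≡4
66 = 64 + 2, so 44^66 ≡ 4·67 ≡ 1 (mod 89)
Squares mod 89: 66^1≡66, 66^2≡84, 66^4≡25, 66^8≡2, 66^16≡4, 66^32≡16
35 = 32 + 2 + 1, so 66^35 ≡ 16·84·66 ≡ 60 (mod 89)
1·60 = 60 ≡ 60 (mod 89)
21 ≠ 60, so verification fails.

reject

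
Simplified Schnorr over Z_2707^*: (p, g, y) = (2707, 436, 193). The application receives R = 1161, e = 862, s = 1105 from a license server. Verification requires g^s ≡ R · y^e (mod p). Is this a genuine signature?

g^s mod p:
436^2 = 190096 ≡ 606
436^4 ≡ 606^2 = 367236 ≡ 1791
436^8 ≡ 1791^2 = 3207681 ≡ 2593
436^16 ≡ 2593^2 = 6723649 ≡ 2168
436^32 ≡ 2168^2 = 4700224 ≡ 872
436^64 ≡ 872^2 = 760384 ≡ 2424
436^128 ≡ 2424^2 = 5875776 ≡ 1586
436^256 ≡ 1586^2 = 2515396 ≡ 593
436^512 ≡ 593^2 = 351649 ≡ 2446
436^1024 ≡ 2446^2 = 5982916 ≡ 446
1105 = 1024 + 64 + 16 + 1, so 436^1105 ≡ 446·2424·2168·436 ≡ 1639 (mod 2707)
R · y^e mod p:
193^2 = 37249 ≡ 2058
193^4 ≡ 2058^2 = 4235364 ≡ 1616
193^8 ≡ 1616^2 = 2611456 ≡ 1908
193^16 ≡ 1908^2 = 3640464 ≡ 2256
193^32 ≡ 2256^2 = 5089536 ≡ 376
193^64 ≡ 376^2 = 141376 ≡ 612
193^128 ≡ 612^2 = 374544 ≡ 978
193^256 ≡ 978^2 = 956484 ≡ 913
193^512 ≡ 913^2 = 833569 ≡ 2520
862 = 512 + 256 + 64 + 16 + 8 + 4 + 2, so 193^862 ≡ 2520·913·612·2256·1908·1616·2058 ≡ 664 (mod 2707)
1161·664 = 770904 ≡ 2116 (mod 2707)
1639 ≠ 2116; the check fails.

forged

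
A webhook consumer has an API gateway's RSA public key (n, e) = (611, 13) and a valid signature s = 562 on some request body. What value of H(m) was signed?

315

s^2 ≡ 562^2 = 315844 ≡ 568
s^4 ≡ 568^2 = 322624 ≡ 16
s^8 ≡ 16^2 = 256
13 = 8 + 4 + 1, so s^13 ≡ 256·16·562 ≡ 315 (mod 611)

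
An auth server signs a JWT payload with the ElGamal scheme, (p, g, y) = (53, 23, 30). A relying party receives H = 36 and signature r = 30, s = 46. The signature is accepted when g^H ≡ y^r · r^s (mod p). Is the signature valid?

valid

Left side g^H mod p:
Squares mod 53: 23^1≡23, 23^2≡52, 23^4≡1, 23^8≡1, 23^16≡1, 23^32≡1
36 = 32 + 4, so 23^36 ≡ 1·1 ≡ 1 (mod 53)
Right side y^r · r^s mod p:
Squares mod 53: 30^1≡30, 30^2≡52, 30^4≡1, 30^8≡1, 30^16≡1
30 = 16 + 8 + 4 + 2, so 30^30 ≡ 1·1·1·52 ≡ 52 (mod 53)
Squares mod 53: 30^1≡30, 30^2≡52, 30^4≡1, 30^8≡1, 30^16≡1, 30^32≡1
46 = 32 + 8 + 4 + 2, so 30^46 ≡ 1·1·1·52 ≡ 52 (mod 53)
52·52 = 2704 ≡ 1 (mod 53)
1 ≡ 1 (mod 53), so the signature is genuine.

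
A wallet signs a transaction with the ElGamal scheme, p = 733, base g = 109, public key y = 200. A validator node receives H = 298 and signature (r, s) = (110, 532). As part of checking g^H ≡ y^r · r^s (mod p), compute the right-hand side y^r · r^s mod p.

477

200^2 = 40000 ≡ 418
200^4 ≡ 418^2 = 174724 ≡ 270
200^8 ≡ 270^2 = 72900 ≡ 333
200^16 ≡ 333^2 = 110889 ≡ 206
200^32 ≡ 206^2 = 42436 ≡ 655
200^64 ≡ 655^2 = 429025 ≡ 220
110 = 64 + 32 + 8 + 4 + 2, so 200^110 ≡ 220·655·333·270·418 ≡ 262 (mod 733)
110^2 = 12100 ≡ 372
110^4 ≡ 372^2 = 138384 ≡ 580
110^8 ≡ 580^2 = 336400 ≡ 686
110^16 ≡ 686^2 = 470596 ≡ 10
110^32 ≡ 10^2 = 100
110^64 ≡ 100^2 = 10000 ≡ 471
110^128 ≡ 471^2 = 221841 ≡ 475
110^256 ≡ 475^2 = 225625 ≡ 594
110^512 ≡ 594^2 = 352836 ≡ 263
532 = 512 + 16 + 4, so 110^532 ≡ 263·10·580 ≡ 27 (mod 733)
y^r · r^s ≡ 262·27 = 7074 ≡ 477 (mod 733)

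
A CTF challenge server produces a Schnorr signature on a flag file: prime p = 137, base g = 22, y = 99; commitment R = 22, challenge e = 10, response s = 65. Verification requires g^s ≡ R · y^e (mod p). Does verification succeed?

g^s mod p:
Squares mod 137: 22^1≡22, 22^2≡73, 22^4≡123, 22^8≡59, 22^16≡56, 22^32≡122, 22^64≡88
65 = 64 + 1, so 22^65 ≡ 88·22 ≡ 18 (mod 137)
R · y^e mod p:
Squares mod 137: 99^1≡99, 99^2≡74, 99^4≡133, 99^8≡16
10 = 8 + 2, so 99^10 ≡ 16·74 ≡ 88 (mod 137)
22·88 = 1936 ≡ 18 (mod 137)
18 ≡ 18 (mod 137); signature holds.

passes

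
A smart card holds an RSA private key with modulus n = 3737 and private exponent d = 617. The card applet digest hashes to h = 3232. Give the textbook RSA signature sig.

1515

h^2 ≡ 3232^2 = 10445824 ≡ 909
h^4 ≡ 909^2 = 826281 ≡ 404
h^8 ≡ 404^2 = 163216 ≡ 2525
h^16 ≡ 2525^2 = 6375625 ≡ 303
h^32 ≡ 303^2 = 91809 ≡ 2121
h^64 ≡ 2121^2 = 4498641 ≡ 3030
h^128 ≡ 3030^2 = 9180900 ≡ 2828
h^256 ≡ 2828^2 = 7997584 ≡ 404
h^512 ≡ 404^2 = 163216 ≡ 2525
617 = 512 + 64 + 32 + 8 + 1, so h^617 ≡ 2525·3030·2121·2525·3232 ≡ 1515 (mod 3737)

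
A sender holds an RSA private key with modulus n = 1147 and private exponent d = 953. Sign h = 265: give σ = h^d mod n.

1005

Squares mod 1147: h^1≡265, h^2≡258, h^4≡38, h^8≡297, h^16≡1037, h^32≡630, h^64≡38, h^128≡297, h^256≡1037, h^512≡630
953 = 512 + 256 + 128 + 32 + 16 + 8 + 1, so h^953 ≡ 630·1037·297·630·1037·297·265 ≡ 1005 (mod 1147)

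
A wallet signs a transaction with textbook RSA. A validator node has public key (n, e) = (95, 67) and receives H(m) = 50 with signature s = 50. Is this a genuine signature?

s^2 ≡ 50^2 = 2500 ≡ 30
s^4 ≡ 30^2 = 900 ≡ 45
s^8 ≡ 45^2 = 2025 ≡ 30
s^16 ≡ 30^2 = 900 ≡ 45
s^32 ≡ 45^2 = 2025 ≡ 30
s^64 ≡ 30^2 = 900 ≡ 45
67 = 64 + 2 + 1, so s^67 ≡ 45·30·50 ≡ 50 (mod 95)
Since 50 equals the digest 50, verification succeeds.

genuine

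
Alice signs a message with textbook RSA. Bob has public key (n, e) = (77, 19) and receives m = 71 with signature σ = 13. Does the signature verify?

does not verify

σ^2 ≡ 13^2 = 169 ≡ 15
σ^4 ≡ 15^2 = 225 ≡ 71
σ^8 ≡ 71^2 = 5041 ≡ 36
σ^16 ≡ 36^2 = 1296 ≡ 64
19 = 16 + 2 + 1, so σ^19 ≡ 64·15·13 ≡ 6 (mod 77)
The recovered value 6 does not match the digest 71.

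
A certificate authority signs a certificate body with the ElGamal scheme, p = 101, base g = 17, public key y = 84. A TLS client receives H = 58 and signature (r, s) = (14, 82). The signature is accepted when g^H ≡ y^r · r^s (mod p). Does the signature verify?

Left side g^H mod p:
Squares mod 101: 17^1≡17, 17^2≡87, 17^4≡95, 17^8≡36, 17^16≡84, 17^32≡87
58 = 32 + 16 + 8 + 2, so 17^58 ≡ 87·84·36·87 ≡ 36 (mod 101)
Right side y^r · r^s mod p:
Squares mod 101: 84^1≡84, 84^2≡87, 84^4≡95, 84^8≡36
14 = 8 + 4 + 2, so 84^14 ≡ 36·95·87 ≡ 95 (mod 101)
Squares mod 101: 14^1≡14, 14^2≡95, 14^4≡36, 14^8≡84, 14^16≡87, 14^32≡95, 14^64≡36
82 = 64 + 16 + 2, so 14^82 ≡ 36·87·95 ≡ 95 (mod 101)
95·95 = 9025 ≡ 36 (mod 101)
36 ≡ 36 (mod 101), so the signature is genuine.

verifies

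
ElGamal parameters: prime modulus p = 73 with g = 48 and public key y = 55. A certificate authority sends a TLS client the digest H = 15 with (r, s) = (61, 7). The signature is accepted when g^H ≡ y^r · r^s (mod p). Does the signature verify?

Left side g^H mod p:
Squares mod 73: 48^1≡48, 48^2≡41, 48^4≡2, 48^8≡4
15 = 8 + 4 + 2 + 1, so 48^15 ≡ 4·2·41·48 ≡ 49 (mod 73)
Right side y^r · r^s mod p:
Squares mod 73: 55^1≡55, 55^2≡32, 55^4≡2, 55^8≡4, 55^16≡16, 55^32≡37
61 = 32 + 16 + 8 + 4 + 1, so 55^61 ≡ 37·16·4·2·55 ≡ 16 (mod 73)
Squares mod 73: 61^1≡61, 61^2≡71, 61^4≡4
7 = 4 + 2 + 1, so 61^7 ≡ 4·71·61 ≡ 23 (mod 73)
16·23 = 368 ≡ 3 (mod 73)
49 ≠ 3, so verification fails.

does not verify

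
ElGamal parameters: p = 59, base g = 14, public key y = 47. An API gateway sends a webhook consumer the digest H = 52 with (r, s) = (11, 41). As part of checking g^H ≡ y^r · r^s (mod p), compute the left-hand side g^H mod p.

Squares mod 59: 14^1≡14, 14^2≡19, 14^4≡7, 14^8≡49, 14^16≡41, 14^32≡29
52 = 32 + 16 + 4, so 14^52 ≡ 29·41·7 ≡ 4 (mod 59)

4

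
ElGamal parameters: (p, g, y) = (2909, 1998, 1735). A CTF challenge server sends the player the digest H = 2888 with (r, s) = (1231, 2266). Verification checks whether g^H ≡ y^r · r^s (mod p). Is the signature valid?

Left side g^H mod p:
1998^2 = 3992004 ≡ 856
1998^4 ≡ 856^2 = 732736 ≡ 2577
1998^8 ≡ 2577^2 = 6640929 ≡ 2591
1998^16 ≡ 2591^2 = 6713281 ≡ 2218
1998^32 ≡ 2218^2 = 4919524 ≡ 405
1998^64 ≡ 405^2 = 164025 ≡ 1121
1998^128 ≡ 1121^2 = 1256641 ≡ 2862
1998^256 ≡ 2862^2 = 8191044 ≡ 2209
1998^512 ≡ 2209^2 = 4879681 ≡ 1288
1998^1024 ≡ 1288^2 = 1658944 ≡ 814
1998^2048 ≡ 814^2 = 662596 ≡ 2253
2888 = 2048 + 512 + 256 + 64 + 8, so 1998^2888 ≡ 2253·1288·2209·1121·2591 ≡ 627 (mod 2909)
Right side y^r · r^s mod p:
1735^2 = 3010225 ≡ 2319
1735^4 ≡ 2319^2 = 5377761 ≡ 1929
1735^8 ≡ 1929^2 = 3721041 ≡ 430
1735^16 ≡ 430^2 = 184900 ≡ 1633
1735^32 ≡ 1633^2 = 2666689 ≡ 2045
1735^64 ≡ 2045^2 = 4182025 ≡ 1792
1735^128 ≡ 1792^2 = 3211264 ≡ 2637
1735^256 ≡ 2637^2 = 6953769 ≡ 1259
1735^512 ≡ 1259^2 = 1585081 ≡ 2585
1735^1024 ≡ 2585^2 = 6682225 ≡ 252
1231 = 1024 + 128 + 64 + 8 + 4 + 2 + 1, so 1735^1231 ≡ 252·2637·1792·430·1929·2319·1735 ≡ 2125 (mod 2909)
1231^2 = 1515361 ≡ 2681
1231^4 ≡ 2681^2 = 7187761 ≡ 2531
1231^8 ≡ 2531^2 = 6405961 ≡ 343
1231^16 ≡ 343^2 = 117649 ≡ 1289
1231^32 ≡ 1289^2 = 1661521 ≡ 482
1231^64 ≡ 482^2 = 232324 ≡ 2513
1231^128 ≡ 2513^2 = 6315169 ≡ 2639
1231^256 ≡ 2639^2 = 6964321 ≡ 175
1231^512 ≡ 175^2 = 30625 ≡ 1535
1231^1024 ≡ 1535^2 = 2356225 ≡ 2844
1231^2048 ≡ 2844^2 = 8088336 ≡ 1316
2266 = 2048 + 128 + 64 + 16 + 8 + 2, so 1231^2266 ≡ 1316·2639·2513·1289·343·2681 ≡ 886 (mod 2909)
2125·886 = 1882750 ≡ 627 (mod 2909)
627 ≡ 627 (mod 2909), so the signature is genuine.

valid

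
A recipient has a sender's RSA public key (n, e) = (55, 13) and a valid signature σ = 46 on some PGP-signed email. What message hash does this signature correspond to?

Squares mod 55: σ^1≡46, σ^2≡26, σ^4≡16, σ^8≡36
13 = 8 + 4 + 1, so σ^13 ≡ 36·16·46 ≡ 41 (mod 55)

41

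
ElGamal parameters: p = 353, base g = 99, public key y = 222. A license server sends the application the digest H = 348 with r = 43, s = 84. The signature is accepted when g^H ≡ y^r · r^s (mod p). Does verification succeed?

passes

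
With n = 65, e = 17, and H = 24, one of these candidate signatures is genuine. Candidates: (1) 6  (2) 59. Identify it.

2

Candidate 1: 6^2 = 36; 6^4 ≡ 36^2 = 1296 ≡ 61; 6^8 ≡ 61^2 = 3721 ≡ 16; 6^16 ≡ 16^2 = 256 ≡ 61; 17 = 16 + 1, so 6^17 ≡ 61·6 ≡ 41 (mod 65)
Candidate 2: 59^2 = 3481 ≡ 36; 59^4 ≡ 36^2 = 1296 ≡ 61; 59^8 ≡ 61^2 = 3721 ≡ 16; 59^16 ≡ 16^2 = 256 ≡ 61; 17 = 16 + 1, so 59^17 ≡ 61·59 ≡ 24 (mod 65)
  → matches H = 24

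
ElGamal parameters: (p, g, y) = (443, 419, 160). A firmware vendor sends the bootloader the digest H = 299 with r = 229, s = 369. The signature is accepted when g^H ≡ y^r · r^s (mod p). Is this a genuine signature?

Left side g^H mod p:
Squares mod 443: 419^1≡419, 419^2≡133, 419^4≡412, 419^8≡75, 419^16≡309, 419^32≡236, 419^64≡321, 419^128≡265, 419^256≡231
299 = 256 + 32 + 8 + 2 + 1, so 419^299 ≡ 231·236·75·133·419 ≡ 13 (mod 443)
Right side y^r · r^s mod p:
Squares mod 443: 160^1≡160, 160^2≡349, 160^4≡419, 160^8≡133, 160^16≡412, 160^32≡75, 160^64≡309, 160^128≡236
229 = 128 + 64 + 32 + 4 + 1, so 160^229 ≡ 236·309·75·419·160 ≡ 133 (mod 443)
Squares mod 443: 229^1≡229, 229^2≡167, 229^4≡423, 229^8≡400, 229^16≡77, 229^32≡170, 229^64≡105, 229^128≡393, 229^256≡285
369 = 256 + 64 + 32 + 16 + 1, so 229^369 ≡ 285·105·170·77·229 ≡ 361 (mod 443)
133·361 = 48013 ≡ 169 (mod 443)
13 ≠ 169, so verification fails.

forged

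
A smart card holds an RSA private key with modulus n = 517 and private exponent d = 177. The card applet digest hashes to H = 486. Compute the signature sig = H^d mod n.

260

H^2 ≡ 486^2 = 236196 ≡ 444
H^4 ≡ 444^2 = 197136 ≡ 159
H^8 ≡ 159^2 = 25281 ≡ 465
H^16 ≡ 465^2 = 216225 ≡ 119
H^32 ≡ 119^2 = 14161 ≡ 202
H^64 ≡ 202^2 = 40804 ≡ 478
H^128 ≡ 478^2 = 228484 ≡ 487
177 = 128 + 32 + 16 + 1, so H^177 ≡ 487·202·119·486 ≡ 260 (mod 517)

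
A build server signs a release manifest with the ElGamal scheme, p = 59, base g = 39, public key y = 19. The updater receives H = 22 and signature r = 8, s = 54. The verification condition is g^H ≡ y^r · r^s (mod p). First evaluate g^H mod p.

39^2 = 1521 ≡ 46
39^4 ≡ 46^2 = 2116 ≡ 51
39^8 ≡ 51^2 = 2601 ≡ 5
39^16 ≡ 5^2 = 25
22 = 16 + 4 + 2, so 39^22 ≡ 25·51·46 ≡ 4 (mod 59)

4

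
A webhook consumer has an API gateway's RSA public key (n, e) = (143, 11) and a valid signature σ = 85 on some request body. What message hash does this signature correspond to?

41

σ^2 ≡ 85^2 = 7225 ≡ 75
σ^4 ≡ 75^2 = 5625 ≡ 48
σ^8 ≡ 48^2 = 2304 ≡ 16
11 = 8 + 2 + 1, so σ^11 ≡ 16·75·85 ≡ 41 (mod 143)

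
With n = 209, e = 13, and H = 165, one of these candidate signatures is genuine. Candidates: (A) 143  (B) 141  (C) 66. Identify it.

Candidate A: Squares mod 209: 143^1≡143, 143^2≡176, 143^4≡44, 143^8≡55; 13 = 8 + 4 + 1, so 143^13 ≡ 55·44·143 ≡ 165 (mod 209)
  → matches H = 165
Candidate B: Squares mod 209: 141^1≡141, 141^2≡26, 141^4≡49, 141^8≡102; 13 = 8 + 4 + 1, so 141^13 ≡ 102·49·141 ≡ 179 (mod 209)
Candidate C: Squares mod 209: 66^1≡66, 66^2≡176, 66^4≡44, 66^8≡55; 13 = 8 + 4 + 1, so 66^13 ≡ 55·44·66 ≡ 44 (mod 209)

A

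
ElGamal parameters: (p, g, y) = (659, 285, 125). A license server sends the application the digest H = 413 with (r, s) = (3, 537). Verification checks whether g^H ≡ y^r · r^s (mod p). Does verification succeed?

fails

Left side g^H mod p:
285^413 mod 659 = 173
Right side y^r · r^s mod p:
125^3 mod 659 = 508
3^537 mod 659 = 441
508·441 = 224028 ≡ 627 (mod 659)
173 ≠ 627, so verification fails.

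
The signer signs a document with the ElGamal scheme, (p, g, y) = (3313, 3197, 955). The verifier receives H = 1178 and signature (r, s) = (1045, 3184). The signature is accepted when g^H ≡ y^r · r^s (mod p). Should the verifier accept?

accept

Left side g^H mod p:
3197^2 = 10220809 ≡ 204
3197^4 ≡ 204^2 = 41616 ≡ 1860
3197^8 ≡ 1860^2 = 3459600 ≡ 828
3197^16 ≡ 828^2 = 685584 ≡ 3106
3197^32 ≡ 3106^2 = 9647236 ≡ 3093
3197^64 ≡ 3093^2 = 9566649 ≡ 2018
3197^128 ≡ 2018^2 = 4072324 ≡ 647
3197^256 ≡ 647^2 = 418609 ≡ 1171
3197^512 ≡ 1171^2 = 1371241 ≡ 2972
3197^1024 ≡ 2972^2 = 8832784 ≡ 326
1178 = 1024 + 128 + 16 + 8 + 2, so 3197^1178 ≡ 326·647·3106·828·204 ≡ 3124 (mod 3313)
Right side y^r · r^s mod p:
955^2 = 912025 ≡ 950
955^4 ≡ 950^2 = 902500 ≡ 1364
955^8 ≡ 1364^2 = 1860496 ≡ 1903
955^16 ≡ 1903^2 = 3621409 ≡ 300
955^32 ≡ 300^2 = 90000 ≡ 549
955^64 ≡ 549^2 = 301401 ≡ 3231
955^128 ≡ 3231^2 = 10439361 ≡ 98
955^256 ≡ 98^2 = 9604 ≡ 2978
955^512 ≡ 2978^2 = 8868484 ≡ 2896
955^1024 ≡ 2896^2 = 8386816 ≡ 1613
1045 = 1024 + 16 + 4 + 1, so 955^1045 ≡ 1613·300·1364·955 ≡ 841 (mod 3313)
1045^2 = 1092025 ≡ 2048
1045^4 ≡ 2048^2 = 4194304 ≡ 46
1045^8 ≡ 46^2 = 2116
1045^16 ≡ 2116^2 = 4477456 ≡ 1593
1045^32 ≡ 1593^2 = 2537649 ≡ 3204
1045^64 ≡ 3204^2 = 10265616 ≡ 1942
1045^128 ≡ 1942^2 = 3771364 ≡ 1170
1045^256 ≡ 1170^2 = 1368900 ≡ 631
1045^512 ≡ 631^2 = 398161 ≡ 601
1045^1024 ≡ 601^2 = 361201 ≡ 84
1045^2048 ≡ 84^2 = 7056 ≡ 430
3184 = 2048 + 1024 + 64 + 32 + 16, so 1045^3184 ≡ 430·84·1942·3204·1593 ≡ 1934 (mod 3313)
841·1934 = 1626494 ≡ 3124 (mod 3313)
3124 ≡ 3124 (mod 3313), so the signature is genuine.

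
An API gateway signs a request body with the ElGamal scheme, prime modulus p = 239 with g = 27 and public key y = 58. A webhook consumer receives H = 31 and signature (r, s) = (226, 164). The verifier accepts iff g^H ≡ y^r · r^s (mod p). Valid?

no

Left side g^H mod p:
Squares mod 239: 27^1≡27, 27^2≡12, 27^4≡144, 27^8≡182, 27^16≡142
31 = 16 + 8 + 4 + 2 + 1, so 27^31 ≡ 142·182·144·12·27 ≡ 198 (mod 239)
Right side y^r · r^s mod p:
Squares mod 239: 58^1≡58, 58^2≡18, 58^4≡85, 58^8≡55, 58^16≡157, 58^32≡32, 58^64≡68, 58^128≡83
226 = 128 + 64 + 32 + 2, so 58^226 ≡ 83·68·32·18 ≡ 66 (mod 239)
Squares mod 239: 226^1≡226, 226^2≡169, 226^4≡120, 226^8≡60, 226^16≡15, 226^32≡225, 226^64≡196, 226^128≡176
164 = 128 + 32 + 4, so 226^164 ≡ 176·225·120 ≡ 202 (mod 239)
66·202 = 13332 ≡ 187 (mod 239)
198 ≠ 187, so verification fails.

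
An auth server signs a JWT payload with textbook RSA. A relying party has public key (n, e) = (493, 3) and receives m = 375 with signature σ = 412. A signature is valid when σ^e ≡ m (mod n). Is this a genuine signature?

σ^2 ≡ 412^2 = 169744 ≡ 152
3 = 2 + 1, so σ^3 ≡ 152·412 ≡ 13 (mod 493)
13 ≠ 375, so verification fails.

forged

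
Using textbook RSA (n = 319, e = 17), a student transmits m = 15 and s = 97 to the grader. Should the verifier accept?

accept

Squares mod 319: s^1≡97, s^2≡158, s^4≡82, s^8≡25, s^16≡306
17 = 16 + 1, so s^17 ≡ 306·97 ≡ 15 (mod 319)
15 = m, so the signature checks out.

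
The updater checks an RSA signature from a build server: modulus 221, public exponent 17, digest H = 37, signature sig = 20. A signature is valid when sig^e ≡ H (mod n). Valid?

yes

sig^17 mod 221 = 37
sig^17 mod 221 = 37 matches H.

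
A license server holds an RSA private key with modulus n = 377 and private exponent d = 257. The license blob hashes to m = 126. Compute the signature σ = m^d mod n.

211

m^2 ≡ 126^2 = 15876 ≡ 42
m^4 ≡ 42^2 = 1764 ≡ 256
m^8 ≡ 256^2 = 65536 ≡ 315
m^16 ≡ 315^2 = 99225 ≡ 74
m^32 ≡ 74^2 = 5476 ≡ 198
m^64 ≡ 198^2 = 39204 ≡ 373
m^128 ≡ 373^2 = 139129 ≡ 16
m^256 ≡ 16^2 = 256
257 = 256 + 1, so m^257 ≡ 256·126 ≡ 211 (mod 377)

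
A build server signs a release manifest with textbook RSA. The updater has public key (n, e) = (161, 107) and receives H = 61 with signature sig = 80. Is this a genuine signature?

genuine

Squares mod 161: sig^1≡80, sig^2≡121, sig^4≡151, sig^8≡100, sig^16≡18, sig^32≡2, sig^64≡4
107 = 64 + 32 + 8 + 2 + 1, so sig^107 ≡ 4·2·100·121·80 ≡ 61 (mod 161)
61 = H, so the signature checks out.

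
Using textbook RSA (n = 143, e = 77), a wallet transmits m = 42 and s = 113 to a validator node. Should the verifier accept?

s^77 mod 143 = 42
s^77 mod 143 = 42 matches m.

accept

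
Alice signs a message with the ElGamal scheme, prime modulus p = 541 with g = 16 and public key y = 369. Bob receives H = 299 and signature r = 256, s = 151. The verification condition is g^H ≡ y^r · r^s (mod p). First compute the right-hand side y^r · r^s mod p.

Squares mod 541: 369^1≡369, 369^2≡370, 369^4≡27, 369^8≡188, 369^16≡179, 369^32≡122, 369^64≡277, 369^128≡448, 369^256≡534
369^256 ≡ 534 (mod 541)
Squares mod 541: 256^1≡256, 256^2≡75, 256^4≡215, 256^8≡240, 256^16≡254, 256^32≡137, 256^64≡375, 256^128≡506
151 = 128 + 16 + 4 + 2 + 1, so 256^151 ≡ 506·254·215·75·256 ≡ 254 (mod 541)
y^r · r^s ≡ 534·254 = 135636 ≡ 386 (mod 541)

386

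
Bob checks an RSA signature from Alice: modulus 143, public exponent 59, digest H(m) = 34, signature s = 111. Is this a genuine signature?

s^2 ≡ 111^2 = 12321 ≡ 23
s^4 ≡ 23^2 = 529 ≡ 100
s^8 ≡ 100^2 = 10000 ≡ 133
s^16 ≡ 133^2 = 17689 ≡ 100
s^32 ≡ 100^2 = 10000 ≡ 133
59 = 32 + 16 + 8 + 2 + 1, so s^59 ≡ 133·100·133·23·111 ≡ 67 (mod 143)
s^59 mod 143 = 67, but H(m) = 34.

forged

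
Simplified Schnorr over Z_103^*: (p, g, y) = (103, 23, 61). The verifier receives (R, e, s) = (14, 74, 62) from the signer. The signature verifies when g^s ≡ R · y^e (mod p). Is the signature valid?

g^s mod p:
23^2 = 529 ≡ 14
23^4 ≡ 14^2 = 196 ≡ 93
23^8 ≡ 93^2 = 8649 ≡ 100
23^16 ≡ 100^2 = 10000 ≡ 9
23^32 ≡ 9^2 = 81
62 = 32 + 16 + 8 + 4 + 2, so 23^62 ≡ 81·9·100·93·14 ≡ 64 (mod 103)
R · y^e mod p:
61^2 = 3721 ≡ 13
61^4 ≡ 13^2 = 169 ≡ 66
61^8 ≡ 66^2 = 4356 ≡ 30
61^16 ≡ 30^2 = 900 ≡ 76
61^32 ≡ 76^2 = 5776 ≡ 8
61^64 ≡ 8^2 = 64
74 = 64 + 8 + 2, so 61^74 ≡ 64·30·13 ≡ 34 (mod 103)
14·34 = 476 ≡ 64 (mod 103)
64 ≡ 64 (mod 103); signature holds.

valid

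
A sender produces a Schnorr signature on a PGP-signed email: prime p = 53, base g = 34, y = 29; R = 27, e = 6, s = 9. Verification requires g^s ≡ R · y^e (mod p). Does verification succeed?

fails

g^s mod p:
34^2 = 1156 ≡ 43
34^4 ≡ 43^2 = 1849 ≡ 47
34^8 ≡ 47^2 = 2209 ≡ 36
9 = 8 + 1, so 34^9 ≡ 36·34 ≡ 5 (mod 53)
R · y^e mod p:
29^2 = 841 ≡ 46
29^4 ≡ 46^2 = 2116 ≡ 49
6 = 4 + 2, so 29^6 ≡ 49·46 ≡ 28 (mod 53)
27·28 = 756 ≡ 14 (mod 53)
5 ≠ 14; the check fails.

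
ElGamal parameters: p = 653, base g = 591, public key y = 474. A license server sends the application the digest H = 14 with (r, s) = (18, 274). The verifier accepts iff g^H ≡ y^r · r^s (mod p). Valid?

yes

Left side g^H mod p:
Squares mod 653: 591^1≡591, 591^2≡579, 591^4≡252, 591^8≡163
14 = 8 + 4 + 2, so 591^14 ≡ 163·252·579 ≡ 91 (mod 653)
Right side y^r · r^s mod p:
Squares mod 653: 474^1≡474, 474^2≡44, 474^4≡630, 474^8≡529, 474^16≡357
18 = 16 + 2, so 474^18 ≡ 357·44 ≡ 36 (mod 653)
Squares mod 653: 18^1≡18, 18^2≡324, 18^4≡496, 18^8≡488, 18^16≡452, 18^32≡568, 18^64≡42, 18^128≡458, 18^256≡151
274 = 256 + 16 + 2, so 18^274 ≡ 151·452·324 ≡ 456 (mod 653)
36·456 = 16416 ≡ 91 (mod 653)
91 ≡ 91 (mod 653), so the signature is genuine.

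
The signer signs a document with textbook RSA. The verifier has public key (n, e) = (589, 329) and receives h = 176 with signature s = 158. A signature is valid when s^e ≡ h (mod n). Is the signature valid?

valid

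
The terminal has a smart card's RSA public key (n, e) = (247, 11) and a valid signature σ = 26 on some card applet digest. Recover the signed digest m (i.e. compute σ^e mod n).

σ^2 ≡ 26^2 = 676 ≡ 182
σ^4 ≡ 182^2 = 33124 ≡ 26
σ^8 ≡ 26^2 = 676 ≡ 182
11 = 8 + 2 + 1, so σ^11 ≡ 182·182·26 ≡ 182 (mod 247)

182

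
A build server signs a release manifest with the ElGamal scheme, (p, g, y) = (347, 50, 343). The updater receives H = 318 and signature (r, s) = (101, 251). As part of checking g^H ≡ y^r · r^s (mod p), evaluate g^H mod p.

292

Squares mod 347: 50^1≡50, 50^2≡71, 50^4≡183, 50^8≡177, 50^16≡99, 50^32≡85, 50^64≡285, 50^128≡27, 50^256≡35
318 = 256 + 32 + 16 + 8 + 4 + 2, so 50^318 ≡ 35·85·99·177·183·71 ≡ 292 (mod 347)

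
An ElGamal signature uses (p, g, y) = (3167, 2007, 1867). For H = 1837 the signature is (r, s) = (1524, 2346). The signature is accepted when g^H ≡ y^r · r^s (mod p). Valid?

no

Left side g^H mod p:
Squares mod 3167: 2007^1≡2007, 2007^2≡2792, 2007^4≡1277, 2007^8≡2891, 2007^16≡168, 2007^32≡2888, 2007^64≡1833, 2007^128≡2869, 2007^256≡128, 2007^512≡549, 2007^1024≡536
1837 = 1024 + 512 + 256 + 32 + 8 + 4 + 1, so 2007^1837 ≡ 536·549·128·2888·2891·1277·2007 ≡ 2187 (mod 3167)
Right side y^r · r^s mod p:
Squares mod 3167: 1867^1≡1867, 1867^2≡1989, 1867^4≡538, 1867^8≡1247, 1867^16≡12, 1867^32≡144, 1867^64≡1734, 1867^128≡1273, 1867^256≡2192, 1867^512≡525, 1867^1024≡96
1524 = 1024 + 256 + 128 + 64 + 32 + 16 + 4, so 1867^1524 ≡ 96·2192·1273·1734·144·12·538 ≡ 1529 (mod 3167)
Squares mod 3167: 1524^1≡1524, 1524^2≡1165, 1524^4≡1749, 1524^8≡2846, 1524^16≡1697, 1524^32≡1006, 1524^64≡1763, 1524^128≡1342, 1524^256≡2108, 1524^512≡363, 1524^1024≡1922, 1524^2048≡1362
2346 = 2048 + 256 + 32 + 8 + 2, so 1524^2346 ≡ 1362·2108·1006·2846·1165 ≡ 2656 (mod 3167)
1529·2656 = 4061024 ≡ 930 (mod 3167)
2187 ≠ 930, so verification fails.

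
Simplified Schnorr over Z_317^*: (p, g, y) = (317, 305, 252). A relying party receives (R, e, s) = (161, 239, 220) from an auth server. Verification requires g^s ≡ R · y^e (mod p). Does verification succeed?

g^s mod p:
Squares mod 317: 305^1≡305, 305^2≡144, 305^4≡131, 305^8≡43, 305^16≡264, 305^32≡273, 305^64≡34, 305^128≡205
220 = 128 + 64 + 16 + 8 + 4, so 305^220 ≡ 205·34·264·43·131 ≡ 57 (mod 317)
R · y^e mod p:
Squares mod 317: 252^1≡252, 252^2≡104, 252^4≡38, 252^8≡176, 252^16≡227, 252^32≡175, 252^64≡193, 252^128≡160
239 = 128 + 64 + 32 + 8 + 4 + 2 + 1, so 252^239 ≡ 160·193·175·176·38·104·252 ≡ 213 (mod 317)
161·213 = 34293 ≡ 57 (mod 317)
57 ≡ 57 (mod 317); signature holds.

passes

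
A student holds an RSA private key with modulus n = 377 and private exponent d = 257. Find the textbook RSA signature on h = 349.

59

Squares mod 377: h^1≡349, h^2≡30, h^4≡146, h^8≡204, h^16≡146, h^32≡204, h^64≡146, h^128≡204, h^256≡146
257 = 256 + 1, so h^257 ≡ 146·349 ≡ 59 (mod 377)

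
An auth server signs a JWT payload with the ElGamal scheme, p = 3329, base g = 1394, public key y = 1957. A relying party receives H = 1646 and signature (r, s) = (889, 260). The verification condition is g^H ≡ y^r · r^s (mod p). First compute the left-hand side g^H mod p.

1394^2 = 1943236 ≡ 2429
1394^4 ≡ 2429^2 = 5900041 ≡ 1053
1394^8 ≡ 1053^2 = 1108809 ≡ 252
1394^16 ≡ 252^2 = 63504 ≡ 253
1394^32 ≡ 253^2 = 64009 ≡ 758
1394^64 ≡ 758^2 = 574564 ≡ 1976
1394^128 ≡ 1976^2 = 3904576 ≡ 2988
1394^256 ≡ 2988^2 = 8928144 ≡ 3095
1394^512 ≡ 3095^2 = 9579025 ≡ 1492
1394^1024 ≡ 1492^2 = 2226064 ≡ 2292
1646 = 1024 + 512 + 64 + 32 + 8 + 4 + 2, so 1394^1646 ≡ 2292·1492·1976·758·252·1053·2429 ≡ 2404 (mod 3329)

2404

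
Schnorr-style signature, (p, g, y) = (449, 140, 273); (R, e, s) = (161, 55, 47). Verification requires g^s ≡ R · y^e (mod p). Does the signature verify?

g^s mod p:
Squares mod 449: 140^1≡140, 140^2≡293, 140^4≡90, 140^8≡18, 140^16≡324, 140^32≡359
47 = 32 + 8 + 4 + 2 + 1, so 140^47 ≡ 359·18·90·293·140 ≡ 369 (mod 449)
R · y^e mod p:
Squares mod 449: 273^1≡273, 273^2≡444, 273^4≡25, 273^8≡176, 273^16≡444, 273^32≡25
55 = 32 + 16 + 4 + 2 + 1, so 273^55 ≡ 25·444·25·444·273 ≡ 125 (mod 449)
161·125 = 20125 ≡ 369 (mod 449)
369 ≡ 369 (mod 449); signature holds.

verifies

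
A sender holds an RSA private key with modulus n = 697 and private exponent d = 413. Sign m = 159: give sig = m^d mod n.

248

m^413 mod 697 = 248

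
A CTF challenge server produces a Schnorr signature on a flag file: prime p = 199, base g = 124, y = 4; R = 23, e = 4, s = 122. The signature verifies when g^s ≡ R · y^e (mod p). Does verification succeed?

fails

g^s mod p:
124^2 = 15376 ≡ 53
124^4 ≡ 53^2 = 2809 ≡ 23
124^8 ≡ 23^2 = 529 ≡ 131
124^16 ≡ 131^2 = 17161 ≡ 47
124^32 ≡ 47^2 = 2209 ≡ 20
124^64 ≡ 20^2 = 400 ≡ 2
122 = 64 + 32 + 16 + 8 + 2, so 124^122 ≡ 2·20·47·131·53 ≡ 32 (mod 199)
R · y^e mod p:
4^2 = 16
4^4 ≡ 16^2 = 256 ≡ 57
23·57 = 1311 ≡ 117 (mod 199)
32 ≠ 117; the check fails.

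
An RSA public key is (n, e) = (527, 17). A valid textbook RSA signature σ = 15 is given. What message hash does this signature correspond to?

Squares mod 527: σ^1≡15, σ^2≡225, σ^4≡33, σ^8≡35, σ^16≡171
17 = 16 + 1, so σ^17 ≡ 171·15 ≡ 457 (mod 527)

457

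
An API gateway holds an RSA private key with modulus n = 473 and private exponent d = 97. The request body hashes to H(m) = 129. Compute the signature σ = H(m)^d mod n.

(H(m))^2 ≡ 129^2 = 16641 ≡ 86
(H(m))^4 ≡ 86^2 = 7396 ≡ 301
(H(m))^8 ≡ 301^2 = 90601 ≡ 258
(H(m))^16 ≡ 258^2 = 66564 ≡ 344
(H(m))^32 ≡ 344^2 = 118336 ≡ 86
(H(m))^64 ≡ 86^2 = 7396 ≡ 301
97 = 64 + 32 + 1, so (H(m))^97 ≡ 301·86·129 ≡ 387 (mod 473)

387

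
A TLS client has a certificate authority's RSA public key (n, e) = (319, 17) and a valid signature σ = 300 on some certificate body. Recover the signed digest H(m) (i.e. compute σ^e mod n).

σ^2 ≡ 300^2 = 90000 ≡ 42
σ^4 ≡ 42^2 = 1764 ≡ 169
σ^8 ≡ 169^2 = 28561 ≡ 170
σ^16 ≡ 170^2 = 28900 ≡ 190
17 = 16 + 1, so σ^17 ≡ 190·300 ≡ 218 (mod 319)

218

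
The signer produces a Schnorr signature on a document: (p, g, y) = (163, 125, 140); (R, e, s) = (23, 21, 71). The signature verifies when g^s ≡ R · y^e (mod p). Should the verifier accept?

accept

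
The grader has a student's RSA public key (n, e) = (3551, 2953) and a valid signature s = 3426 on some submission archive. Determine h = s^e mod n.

s^2 ≡ 3426^2 = 11737476 ≡ 1421
s^4 ≡ 1421^2 = 2019241 ≡ 2273
s^8 ≡ 2273^2 = 5166529 ≡ 3375
s^16 ≡ 3375^2 = 11390625 ≡ 2568
s^32 ≡ 2568^2 = 6594624 ≡ 417
s^64 ≡ 417^2 = 173889 ≡ 3441
s^128 ≡ 3441^2 = 11840481 ≡ 1447
s^256 ≡ 1447^2 = 2093809 ≡ 2270
s^512 ≡ 2270^2 = 5152900 ≡ 399
s^1024 ≡ 399^2 = 159201 ≡ 2957
s^2048 ≡ 2957^2 = 8743849 ≡ 1287
2953 = 2048 + 512 + 256 + 128 + 8 + 1, so s^2953 ≡ 1287·399·2270·1447·3375·3426 ≡ 2032 (mod 3551)

2032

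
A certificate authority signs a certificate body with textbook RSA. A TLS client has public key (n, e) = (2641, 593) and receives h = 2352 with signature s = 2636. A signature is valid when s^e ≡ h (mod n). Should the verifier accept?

accept

s^2 ≡ 2636^2 = 6948496 ≡ 25
s^4 ≡ 25^2 = 625
s^8 ≡ 625^2 = 390625 ≡ 2398
s^16 ≡ 2398^2 = 5750404 ≡ 947
s^32 ≡ 947^2 = 896809 ≡ 1510
s^64 ≡ 1510^2 = 2280100 ≡ 917
s^128 ≡ 917^2 = 840889 ≡ 1051
s^256 ≡ 1051^2 = 1104601 ≡ 663
s^512 ≡ 663^2 = 439569 ≡ 1163
593 = 512 + 64 + 16 + 1, so s^593 ≡ 1163·917·947·2636 ≡ 2352 (mod 2641)
Since 2352 equals the digest 2352, verification succeeds.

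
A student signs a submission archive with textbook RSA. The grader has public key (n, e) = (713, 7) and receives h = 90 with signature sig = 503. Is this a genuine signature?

sig^7 mod 713 = 90
sig^7 mod 713 = 90 matches h.

genuine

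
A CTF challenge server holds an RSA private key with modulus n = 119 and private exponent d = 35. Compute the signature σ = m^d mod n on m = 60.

100

m^2 ≡ 60^2 = 3600 ≡ 30
m^4 ≡ 30^2 = 900 ≡ 67
m^8 ≡ 67^2 = 4489 ≡ 86
m^16 ≡ 86^2 = 7396 ≡ 18
m^32 ≡ 18^2 = 324 ≡ 86
35 = 32 + 2 + 1, so m^35 ≡ 86·30·60 ≡ 100 (mod 119)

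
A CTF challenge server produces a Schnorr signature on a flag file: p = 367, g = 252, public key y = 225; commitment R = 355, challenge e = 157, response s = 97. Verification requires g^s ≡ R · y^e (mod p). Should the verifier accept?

g^s mod p:
252^2 = 63504 ≡ 13
252^4 ≡ 13^2 = 169
252^8 ≡ 169^2 = 28561 ≡ 302
252^16 ≡ 302^2 = 91204 ≡ 188
252^32 ≡ 188^2 = 35344 ≡ 112
252^64 ≡ 112^2 = 12544 ≡ 66
97 = 64 + 32 + 1, so 252^97 ≡ 66·112·252 ≡ 259 (mod 367)
R · y^e mod p:
225^2 = 50625 ≡ 346
225^4 ≡ 346^2 = 119716 ≡ 74
225^8 ≡ 74^2 = 5476 ≡ 338
225^16 ≡ 338^2 = 114244 ≡ 107
225^32 ≡ 107^2 = 11449 ≡ 72
225^64 ≡ 72^2 = 5184 ≡ 46
225^128 ≡ 46^2 = 2116 ≡ 281
157 = 128 + 16 + 8 + 4 + 1, so 225^157 ≡ 281·107·338·74·225 ≡ 9 (mod 367)
355·9 = 3195 ≡ 259 (mod 367)
259 ≡ 259 (mod 367); signature holds.

accept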